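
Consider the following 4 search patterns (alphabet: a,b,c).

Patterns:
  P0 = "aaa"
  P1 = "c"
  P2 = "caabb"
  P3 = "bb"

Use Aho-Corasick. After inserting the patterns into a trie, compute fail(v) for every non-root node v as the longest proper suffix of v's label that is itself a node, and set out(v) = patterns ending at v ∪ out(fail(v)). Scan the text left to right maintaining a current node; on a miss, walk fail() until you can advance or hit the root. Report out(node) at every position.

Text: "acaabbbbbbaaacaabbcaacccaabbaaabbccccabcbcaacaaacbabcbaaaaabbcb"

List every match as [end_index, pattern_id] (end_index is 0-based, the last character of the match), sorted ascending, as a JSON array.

Build:
Trie (insert patterns):
  n0 'ε': a→1 b→9 c→4
  n1 'a': a→2
  n2 'aa': a→3
  n3 'aaa': ·  ←P0
  n4 'c': a→5  ←P1
  n5 'ca': a→6
  n6 'caa': b→7
  n7 'caab': b→8
  n8 'caabb': ·  ←P2
  n9 'b': b→10
  n10 'bb': ·  ←P3

BFS fail/out derivation:
  fail(1) 'a': from fail(0)=0 chase 'a': 0 ⇒ 0;  out=∅∪out(0)=∅
  fail(4) 'c': from fail(0)=0 chase 'c': 0 ⇒ 0;  out={1}∪out(0)={1}
  fail(9) 'b': from fail(0)=0 chase 'b': 0 ⇒ 0;  out=∅∪out(0)=∅
  fail(2) 'aa': from fail(1)=0 chase 'a': 0 ⇒ 1;  out=∅∪out(1)=∅
  fail(5) 'ca': from fail(4)=0 chase 'a': 0 ⇒ 1;  out=∅∪out(1)=∅
  fail(10) 'bb': from fail(9)=0 chase 'b': 0 ⇒ 9;  out={3}∪out(9)={3}
  fail(3) 'aaa': from fail(2)=1 chase 'a': 1 ⇒ 2;  out={0}∪out(2)={0}
  fail(6) 'caa': from fail(5)=1 chase 'a': 1 ⇒ 2;  out=∅∪out(2)=∅
  fail(7) 'caab': from fail(6)=2 chase 'b': 2→1→0 ⇒ 9;  out=∅∪out(9)=∅
  fail(8) 'caabb': from fail(7)=9 chase 'b': 9 ⇒ 10;  out={2}∪out(10)={2,3}

Text stream:
pos 0 'a': at 1
pos 1 'c': at 4 (fail-walked)  → match P1@[1:1]
pos 2 'a': at 5
pos 3 'a': at 6
pos 4 'b': at 7
pos 5 'b': at 8  → match P2@[1:5],P3@[4:5]
pos 6 'b': at 10 (fail-walked)  → match P3@[5:6]
pos 7 'b': at 10 (fail-walked)  → match P3@[6:7]
pos 8 'b': at 10 (fail-walked)  → match P3@[7:8]
pos 9 'b': at 10 (fail-walked)  → match P3@[8:9]
pos 10 'a': at 1 (fail-walked)
pos 11 'a': at 2
pos 12 'a': at 3  → match P0@[10:12]
pos 13 'c': at 4 (fail-walked)  → match P1@[13:13]
pos 14 'a': at 5
pos 15 'a': at 6
pos 16 'b': at 7
pos 17 'b': at 8  → match P2@[13:17],P3@[16:17]
pos 18 'c': at 4 (fail-walked)  → match P1@[18:18]
pos 19 'a': at 5
pos 20 'a': at 6
pos 21 'c': at 4 (fail-walked)  → match P1@[21:21]
pos 22 'c': at 4 (fail-walked)  → match P1@[22:22]
pos 23 'c': at 4 (fail-walked)  → match P1@[23:23]
pos 24 'a': at 5
pos 25 'a': at 6
pos 26 'b': at 7
pos 27 'b': at 8  → match P2@[23:27],P3@[26:27]
pos 28 'a': at 1 (fail-walked)
pos 29 'a': at 2
pos 30 'a': at 3  → match P0@[28:30]
pos 31 'b': at 9 (fail-walked)
pos 32 'b': at 10  → match P3@[31:32]
pos 33 'c': at 4 (fail-walked)  → match P1@[33:33]
pos 34 'c': at 4 (fail-walked)  → match P1@[34:34]
pos 35 'c': at 4 (fail-walked)  → match P1@[35:35]
pos 36 'c': at 4 (fail-walked)  → match P1@[36:36]
pos 37 'a': at 5
pos 38 'b': at 9 (fail-walked)
pos 39 'c': at 4 (fail-walked)  → match P1@[39:39]
pos 40 'b': at 9 (fail-walked)
pos 41 'c': at 4 (fail-walked)  → match P1@[41:41]
pos 42 'a': at 5
pos 43 'a': at 6
pos 44 'c': at 4 (fail-walked)  → match P1@[44:44]
pos 45 'a': at 5
pos 46 'a': at 6
pos 47 'a': at 3 (fail-walked)  → match P0@[45:47]
pos 48 'c': at 4 (fail-walked)  → match P1@[48:48]
pos 49 'b': at 9 (fail-walked)
pos 50 'a': at 1 (fail-walked)
pos 51 'b': at 9 (fail-walked)
pos 52 'c': at 4 (fail-walked)  → match P1@[52:52]
pos 53 'b': at 9 (fail-walked)
pos 54 'a': at 1 (fail-walked)
pos 55 'a': at 2
pos 56 'a': at 3  → match P0@[54:56]
pos 57 'a': at 3 (fail-walked)  → match P0@[55:57]
pos 58 'a': at 3 (fail-walked)  → match P0@[56:58]
pos 59 'b': at 9 (fail-walked)
pos 60 'b': at 10  → match P3@[59:60]
pos 61 'c': at 4 (fail-walked)  → match P1@[61:61]
pos 62 'b': at 9 (fail-walked)

Matches: [[1,1],[5,2],[5,3],[6,3],[7,3],[8,3],[9,3],[12,0],[13,1],[17,2],[17,3],[18,1],[21,1],[22,1],[23,1],[27,2],[27,3],[30,0],[32,3],[33,1],[34,1],[35,1],[36,1],[39,1],[41,1],[44,1],[47,0],[48,1],[52,1],[56,0],[57,0],[58,0],[60,3],[61,1]]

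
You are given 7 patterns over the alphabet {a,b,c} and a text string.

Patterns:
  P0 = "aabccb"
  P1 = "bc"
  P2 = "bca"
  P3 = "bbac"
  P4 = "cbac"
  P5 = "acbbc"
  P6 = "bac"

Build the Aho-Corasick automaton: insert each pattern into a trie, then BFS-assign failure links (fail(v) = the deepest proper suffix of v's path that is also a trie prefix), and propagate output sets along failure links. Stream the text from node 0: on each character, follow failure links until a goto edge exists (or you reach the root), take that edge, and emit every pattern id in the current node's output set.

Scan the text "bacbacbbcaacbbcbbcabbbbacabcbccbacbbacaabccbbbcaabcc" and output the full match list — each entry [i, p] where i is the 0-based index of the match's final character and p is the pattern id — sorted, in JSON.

Build automaton:
Trie nodes:
  n0 'ε': a→1 b→7 c→13
  n1 'a': a→2 c→17
  n2 'aa': b→3
  n3 'aab': c→4
  n4 'aabc': c→5
  n5 'aabcc': b→6
  n6 'aabccb': ·  ←P0
  n7 'b': a→21 b→10 c→8
  n8 'bc': a→9  ←P1
  n9 'bca': ·  ←P2
  n10 'bb': a→11
  n11 'bba': c→12
  n12 'bbac': ·  ←P3
  n13 'c': b→14
  n14 'cb': a→15
  n15 'cba': c→16
  n16 'cbac': ·  ←P4
  n17 'ac': b→18
  n18 'acb': b→19
  n19 'acbb': c→20
  n20 'acbbc': ·  ←P5
  n21 'ba': c→22
  n22 'bac': ·  ←P6

Failure links (BFS by depth):
  n1('a'): parent n0 fail=0; on 'a' 0 → fail=0;  out ∅∪∅=∅
  n7('b'): parent n0 fail=0; on 'b' 0 → fail=0;  out ∅∪∅=∅
  n13('c'): parent n0 fail=0; on 'c' 0 → fail=0;  out ∅∪∅=∅
  n2('aa'): parent n1 fail=0; on 'a' 0 → fail=1;  out ∅∪∅=∅
  n8('bc'): parent n7 fail=0; on 'c' 0 → fail=13;  out {1}∪∅={1}
  n10('bb'): parent n7 fail=0; on 'b' 0 → fail=7;  out ∅∪∅=∅
  n14('cb'): parent n13 fail=0; on 'b' 0 → fail=7;  out ∅∪∅=∅
  n17('ac'): parent n1 fail=0; on 'c' 0 → fail=13;  out ∅∪∅=∅
  n21('ba'): parent n7 fail=0; on 'a' 0 → fail=1;  out ∅∪∅=∅
  n3('aab'): parent n2 fail=1; on 'b' 1→0 → fail=7;  out ∅∪∅=∅
  n9('bca'): parent n8 fail=13; on 'a' 13→0 → fail=1;  out {2}∪∅={2}
  n11('bba'): parent n10 fail=7; on 'a' 7 → fail=21;  out ∅∪∅=∅
  n15('cba'): parent n14 fail=7; on 'a' 7 → fail=21;  out ∅∪∅=∅
  n18('acb'): parent n17 fail=13; on 'b' 13 → fail=14;  out ∅∪∅=∅
  n22('bac'): parent n21 fail=1; on 'c' 1 → fail=17;  out {6}∪∅={6}
  n4('aabc'): parent n3 fail=7; on 'c' 7 → fail=8;  out ∅∪{1}={1}
  n12('bbac'): parent n11 fail=21; on 'c' 21 → fail=22;  out {3}∪{6}={3,6}
  n16('cbac'): parent n15 fail=21; on 'c' 21 → fail=22;  out {4}∪{6}={4,6}
  n19('acbb'): parent n18 fail=14; on 'b' 14→7 → fail=10;  out ∅∪∅=∅
  n5('aabcc'): parent n4 fail=8; on 'c' 8→13→0 → fail=13;  out ∅∪∅=∅
  n20('acbbc'): parent n19 fail=10; on 'c' 10→7 → fail=8;  out {5}∪{1}={1,5}
  n6('aabccb'): parent n5 fail=13; on 'b' 13 → fail=14;  out {0}∪∅={0}

Scan:
[0] read 'b'  n0⇒n7
[1] read 'a'  n7⇒n21
[2] read 'c'  n21⇒n22  ** P6@[0:2]
[3] read 'b'  n22⇒n18 (via fail)
[4] read 'a'  n18⇒n15 (via fail)
[5] read 'c'  n15⇒n16  ** P4@[2:5],P6@[3:5]
[6] read 'b'  n16⇒n18 (via fail)
[7] read 'b'  n18⇒n19
[8] read 'c'  n19⇒n20  ** P1@[7:8],P5@[4:8]
[9] read 'a'  n20⇒n9 (via fail)  ** P2@[7:9]
[10] read 'a'  n9⇒n2 (via fail)
[11] read 'c'  n2⇒n17 (via fail)
[12] read 'b'  n17⇒n18
[13] read 'b'  n18⇒n19
[14] read 'c'  n19⇒n20  ** P1@[13:14],P5@[10:14]
[15] read 'b'  n20⇒n14 (via fail)
[16] read 'b'  n14⇒n10 (via fail)
[17] read 'c'  n10⇒n8 (via fail)  ** P1@[16:17]
[18] read 'a'  n8⇒n9  ** P2@[16:18]
[19] read 'b'  n9⇒n7 (via fail)
[20] read 'b'  n7⇒n10
[21] read 'b'  n10⇒n10 (via fail)
[22] read 'b'  n10⇒n10 (via fail)
[23] read 'a'  n10⇒n11
[24] read 'c'  n11⇒n12  ** P3@[21:24],P6@[22:24]
[25] read 'a'  n12⇒n1 (via fail)
[26] read 'b'  n1⇒n7 (via fail)
[27] read 'c'  n7⇒n8  ** P1@[26:27]
[28] read 'b'  n8⇒n14 (via fail)
[29] read 'c'  n14⇒n8 (via fail)  ** P1@[28:29]
[30] read 'c'  n8⇒n13 (via fail)
[31] read 'b'  n13⇒n14
[32] read 'a'  n14⇒n15
[33] read 'c'  n15⇒n16  ** P4@[30:33],P6@[31:33]
[34] read 'b'  n16⇒n18 (via fail)
[35] read 'b'  n18⇒n19
[36] read 'a'  n19⇒n11 (via fail)
[37] read 'c'  n11⇒n12  ** P3@[34:37],P6@[35:37]
[38] read 'a'  n12⇒n1 (via fail)
[39] read 'a'  n1⇒n2
[40] read 'b'  n2⇒n3
[41] read 'c'  n3⇒n4  ** P1@[40:41]
[42] read 'c'  n4⇒n5
[43] read 'b'  n5⇒n6  ** P0@[38:43]
[44] read 'b'  n6⇒n10 (via fail)
[45] read 'b'  n10⇒n10 (via fail)
[46] read 'c'  n10⇒n8 (via fail)  ** P1@[45:46]
[47] read 'a'  n8⇒n9  ** P2@[45:47]
[48] read 'a'  n9⇒n2 (via fail)
[49] read 'b'  n2⇒n3
[50] read 'c'  n3⇒n4  ** P1@[49:50]
[51] read 'c'  n4⇒n5

Matches: [[2,6],[5,4],[5,6],[8,1],[8,5],[9,2],[14,1],[14,5],[17,1],[18,2],[24,3],[24,6],[27,1],[29,1],[33,4],[33,6],[37,3],[37,6],[41,1],[43,0],[46,1],[47,2],[50,1]]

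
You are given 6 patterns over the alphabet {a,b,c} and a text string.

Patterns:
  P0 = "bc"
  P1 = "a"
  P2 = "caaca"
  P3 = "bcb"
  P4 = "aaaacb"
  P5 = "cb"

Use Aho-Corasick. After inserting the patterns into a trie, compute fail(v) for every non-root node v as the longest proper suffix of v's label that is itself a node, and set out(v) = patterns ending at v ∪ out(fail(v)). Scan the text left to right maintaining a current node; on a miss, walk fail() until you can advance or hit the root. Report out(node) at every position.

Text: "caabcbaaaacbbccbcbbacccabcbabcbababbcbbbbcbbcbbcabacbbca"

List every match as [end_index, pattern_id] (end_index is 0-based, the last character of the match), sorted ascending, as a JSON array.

Build:
Trie (insert patterns):
  n0 'ε': a→3 b→1 c→4
  n1 'b': c→2
  n2 'bc': b→9  ←P0
  n3 'a': a→10  ←P1
  n4 'c': a→5 b→15
  n5 'ca': a→6
  n6 'caa': c→7
  n7 'caac': a→8
  n8 'caaca': ·  ←P2
  n9 'bcb': ·  ←P3
  n10 'aa': a→11
  n11 'aaa': a→12
  n12 'aaaa': c→13
  n13 'aaaac': b→14
  n14 'aaaacb': ·  ←P4
  n15 'cb': ·  ←P5

Failure links (BFS by depth):
  fail(1) 'b': from fail(0)=0 chase 'b': 0 ⇒ 0;  out=∅∪out(0)=∅
  fail(3) 'a': from fail(0)=0 chase 'a': 0 ⇒ 0;  out={1}∪out(0)={1}
  fail(4) 'c': from fail(0)=0 chase 'c': 0 ⇒ 0;  out=∅∪out(0)=∅
  fail(2) 'bc': from fail(1)=0 chase 'c': 0 ⇒ 4;  out={0}∪out(4)={0}
  fail(5) 'ca': from fail(4)=0 chase 'a': 0 ⇒ 3;  out=∅∪out(3)={1}
  fail(10) 'aa': from fail(3)=0 chase 'a': 0 ⇒ 3;  out=∅∪out(3)={1}
  fail(15) 'cb': from fail(4)=0 chase 'b': 0 ⇒ 1;  out={5}∪out(1)={5}
  fail(6) 'caa': from fail(5)=3 chase 'a': 3 ⇒ 10;  out=∅∪out(10)={1}
  fail(9) 'bcb': from fail(2)=4 chase 'b': 4 ⇒ 15;  out={3}∪out(15)={3,5}
  fail(11) 'aaa': from fail(10)=3 chase 'a': 3 ⇒ 10;  out=∅∪out(10)={1}
  fail(7) 'caac': from fail(6)=10 chase 'c': 10→3→0 ⇒ 4;  out=∅∪out(4)=∅
  fail(12) 'aaaa': from fail(11)=10 chase 'a': 10 ⇒ 11;  out=∅∪out(11)={1}
  fail(8) 'caaca': from fail(7)=4 chase 'a': 4 ⇒ 5;  out={2}∪out(5)={1,2}
  fail(13) 'aaaac': from fail(12)=11 chase 'c': 11→10→3→0 ⇒ 4;  out=∅∪out(4)=∅
  fail(14) 'aaaacb': from fail(13)=4 chase 'b': 4 ⇒ 15;  out={4}∪out(15)={4,5}

Run:
i=0 'c': node 0→4
i=1 'a': node 4→5  emit P1@[1:1]
i=2 'a': node 5→6  emit P1@[2:2]
i=3 'b': node 6→1 ·f
i=4 'c': node 1→2  emit P0@[3:4]
i=5 'b': node 2→9  emit P3@[3:5],P5@[4:5]
i=6 'a': node 9→3 ·f  emit P1@[6:6]
i=7 'a': node 3→10  emit P1@[7:7]
i=8 'a': node 10→11  emit P1@[8:8]
i=9 'a': node 11→12  emit P1@[9:9]
i=10 'c': node 12→13
i=11 'b': node 13→14  emit P4@[6:11],P5@[10:11]
i=12 'b': node 14→1 ·f
i=13 'c': node 1→2  emit P0@[12:13]
i=14 'c': node 2→4 ·f
i=15 'b': node 4→15  emit P5@[14:15]
i=16 'c': node 15→2 ·f  emit P0@[15:16]
i=17 'b': node 2→9  emit P3@[15:17],P5@[16:17]
i=18 'b': node 9→1 ·f
i=19 'a': node 1→3 ·f  emit P1@[19:19]
i=20 'c': node 3→4 ·f
i=21 'c': node 4→4 ·f
i=22 'c': node 4→4 ·f
i=23 'a': node 4→5  emit P1@[23:23]
i=24 'b': node 5→1 ·f
i=25 'c': node 1→2  emit P0@[24:25]
i=26 'b': node 2→9  emit P3@[24:26],P5@[25:26]
i=27 'a': node 9→3 ·f  emit P1@[27:27]
i=28 'b': node 3→1 ·f
i=29 'c': node 1→2  emit P0@[28:29]
i=30 'b': node 2→9  emit P3@[28:30],P5@[29:30]
i=31 'a': node 9→3 ·f  emit P1@[31:31]
i=32 'b': node 3→1 ·f
i=33 'a': node 1→3 ·f  emit P1@[33:33]
i=34 'b': node 3→1 ·f
i=35 'b': node 1→1 ·f
i=36 'c': node 1→2  emit P0@[35:36]
i=37 'b': node 2→9  emit P3@[35:37],P5@[36:37]
i=38 'b': node 9→1 ·f
i=39 'b': node 1→1 ·f
i=40 'b': node 1→1 ·f
i=41 'c': node 1→2  emit P0@[40:41]
i=42 'b': node 2→9  emit P3@[40:42],P5@[41:42]
i=43 'b': node 9→1 ·f
i=44 'c': node 1→2  emit P0@[43:44]
i=45 'b': node 2→9  emit P3@[43:45],P5@[44:45]
i=46 'b': node 9→1 ·f
i=47 'c': node 1→2  emit P0@[46:47]
i=48 'a': node 2→5 ·f  emit P1@[48:48]
i=49 'b': node 5→1 ·f
i=50 'a': node 1→3 ·f  emit P1@[50:50]
i=51 'c': node 3→4 ·f
i=52 'b': node 4→15  emit P5@[51:52]
i=53 'b': node 15→1 ·f
i=54 'c': node 1→2  emit P0@[53:54]
i=55 'a': node 2→5 ·f  emit P1@[55:55]

Matches: [[1,1],[2,1],[4,0],[5,3],[5,5],[6,1],[7,1],[8,1],[9,1],[11,4],[11,5],[13,0],[15,5],[16,0],[17,3],[17,5],[19,1],[23,1],[25,0],[26,3],[26,5],[27,1],[29,0],[30,3],[30,5],[31,1],[33,1],[36,0],[37,3],[37,5],[41,0],[42,3],[42,5],[44,0],[45,3],[45,5],[47,0],[48,1],[50,1],[52,5],[54,0],[55,1]]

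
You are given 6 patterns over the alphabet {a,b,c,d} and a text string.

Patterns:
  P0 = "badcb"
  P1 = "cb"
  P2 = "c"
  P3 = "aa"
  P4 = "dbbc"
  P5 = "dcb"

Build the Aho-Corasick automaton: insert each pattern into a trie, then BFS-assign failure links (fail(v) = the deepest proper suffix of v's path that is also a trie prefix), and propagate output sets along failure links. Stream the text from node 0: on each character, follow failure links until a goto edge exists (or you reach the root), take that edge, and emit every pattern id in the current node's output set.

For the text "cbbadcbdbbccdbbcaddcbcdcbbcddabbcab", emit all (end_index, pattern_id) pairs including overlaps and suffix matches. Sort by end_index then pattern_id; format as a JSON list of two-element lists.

Build:
Trie nodes:
  0='ε' goto a→8 b→1 c→6 d→10
  1='b' goto a→2
  2='ba' goto d→3
  3='bad' goto c→4
  4='badc' goto b→5
  5='badcb' goto ·  ←P0
  6='c' goto b→7  ←P2
  7='cb' goto ·  ←P1
  8='a' goto a→9
  9='aa' goto ·  ←P3
  10='d' goto b→11 c→14
  11='db' goto b→12
  12='dbb' goto c→13
  13='dbbc' goto ·  ←P4
  14='dc' goto b→15
  15='dcb' goto ·  ←P5

BFS fail/out derivation:
  fail(1) 'b': from fail(0)=0 chase 'b': 0 ⇒ 0;  out=∅∪out(0)=∅
  fail(6) 'c': from fail(0)=0 chase 'c': 0 ⇒ 0;  out={2}∪out(0)={2}
  fail(8) 'a': from fail(0)=0 chase 'a': 0 ⇒ 0;  out=∅∪out(0)=∅
  fail(10) 'd': from fail(0)=0 chase 'd': 0 ⇒ 0;  out=∅∪out(0)=∅
  fail(2) 'ba': from fail(1)=0 chase 'a': 0 ⇒ 8;  out=∅∪out(8)=∅
  fail(7) 'cb': from fail(6)=0 chase 'b': 0 ⇒ 1;  out={1}∪out(1)={1}
  fail(9) 'aa': from fail(8)=0 chase 'a': 0 ⇒ 8;  out={3}∪out(8)={3}
  fail(11) 'db': from fail(10)=0 chase 'b': 0 ⇒ 1;  out=∅∪out(1)=∅
  fail(14) 'dc': from fail(10)=0 chase 'c': 0 ⇒ 6;  out=∅∪out(6)={2}
  fail(3) 'bad': from fail(2)=8 chase 'd': 8→0 ⇒ 10;  out=∅∪out(10)=∅
  fail(12) 'dbb': from fail(11)=1 chase 'b': 1→0 ⇒ 1;  out=∅∪out(1)=∅
  fail(15) 'dcb': from fail(14)=6 chase 'b': 6 ⇒ 7;  out={5}∪out(7)={1,5}
  fail(4) 'badc': from fail(3)=10 chase 'c': 10 ⇒ 14;  out=∅∪out(14)={2}
  fail(13) 'dbbc': from fail(12)=1 chase 'c': 1→0 ⇒ 6;  out={4}∪out(6)={2,4}
  fail(5) 'badcb': from fail(4)=14 chase 'b': 14 ⇒ 15;  out={0}∪out(15)={0,1,5}

Run:
pos 0 'c': at 6  emit P2@[0:0]
pos 1 'b': at 7  emit P1@[0:1]
pos 2 'b': at 1 ·f
pos 3 'a': at 2
pos 4 'd': at 3
pos 5 'c': at 4  emit P2@[5:5]
pos 6 'b': at 5  emit P0@[2:6],P1@[5:6],P5@[4:6]
pos 7 'd': at 10 ·f
pos 8 'b': at 11
pos 9 'b': at 12
pos 10 'c': at 13  emit P2@[10:10],P4@[7:10]
pos 11 'c': at 6 ·f  emit P2@[11:11]
pos 12 'd': at 10 ·f
pos 13 'b': at 11
pos 14 'b': at 12
pos 15 'c': at 13  emit P2@[15:15],P4@[12:15]
pos 16 'a': at 8 ·f
pos 17 'd': at 10 ·f
pos 18 'd': at 10 ·f
pos 19 'c': at 14  emit P2@[19:19]
pos 20 'b': at 15  emit P1@[19:20],P5@[18:20]
pos 21 'c': at 6 ·f  emit P2@[21:21]
pos 22 'd': at 10 ·f
pos 23 'c': at 14  emit P2@[23:23]
pos 24 'b': at 15  emit P1@[23:24],P5@[22:24]
pos 25 'b': at 1 ·f
pos 26 'c': at 6 ·f  emit P2@[26:26]
pos 27 'd': at 10 ·f
pos 28 'd': at 10 ·f
pos 29 'a': at 8 ·f
pos 30 'b': at 1 ·f
pos 31 'b': at 1 ·f
pos 32 'c': at 6 ·f  emit P2@[32:32]
pos 33 'a': at 8 ·f
pos 34 'b': at 1 ·f

All matches (sorted): [[0,2],[1,1],[5,2],[6,0],[6,1],[6,5],[10,2],[10,4],[11,2],[15,2],[15,4],[19,2],[20,1],[20,5],[21,2],[23,2],[24,1],[24,5],[26,2],[32,2]]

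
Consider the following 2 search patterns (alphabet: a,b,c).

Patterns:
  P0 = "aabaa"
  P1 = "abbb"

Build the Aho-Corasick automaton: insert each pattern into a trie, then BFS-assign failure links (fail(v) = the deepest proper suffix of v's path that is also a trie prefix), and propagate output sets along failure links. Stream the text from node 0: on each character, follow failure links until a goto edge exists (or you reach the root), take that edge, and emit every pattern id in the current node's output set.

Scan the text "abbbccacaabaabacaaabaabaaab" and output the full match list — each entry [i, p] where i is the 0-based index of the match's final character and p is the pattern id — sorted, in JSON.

Build:
Trie (insert patterns):
  n0 'ε': a→1
  n1 'a': a→2 b→6
  n2 'aa': b→3
  n3 'aab': a→4
  n4 'aaba': a→5
  n5 'aabaa': ·  ←P0
  n6 'ab': b→7
  n7 'abb': b→8
  n8 'abbb': ·  ←P1

BFS fail/out derivation:
  fail(1) 'a': from fail(0)=0 chase 'a': 0 ⇒ 0;  out=∅∪out(0)=∅
  fail(2) 'aa': from fail(1)=0 chase 'a': 0 ⇒ 1;  out=∅∪out(1)=∅
  fail(6) 'ab': from fail(1)=0 chase 'b': 0 ⇒ 0;  out=∅∪out(0)=∅
  fail(3) 'aab': from fail(2)=1 chase 'b': 1 ⇒ 6;  out=∅∪out(6)=∅
  fail(7) 'abb': from fail(6)=0 chase 'b': 0 ⇒ 0;  out=∅∪out(0)=∅
  fail(4) 'aaba': from fail(3)=6 chase 'a': 6→0 ⇒ 1;  out=∅∪out(1)=∅
  fail(8) 'abbb': from fail(7)=0 chase 'b': 0 ⇒ 0;  out={1}∪out(0)={1}
  fail(5) 'aabaa': from fail(4)=1 chase 'a': 1 ⇒ 2;  out={0}∪out(2)={0}

Run:
[0] read 'a'  n0⇒n1
[1] read 'b'  n1⇒n6
[2] read 'b'  n6⇒n7
[3] read 'b'  n7⇒n8  ** P1@[0:3]
[4] read 'c'  n8⇒n0 (fail-walked)
[5] read 'c'  n0⇒n0
[6] read 'a'  n0⇒n1
[7] read 'c'  n1⇒n0 (fail-walked)
[8] read 'a'  n0⇒n1
[9] read 'a'  n1⇒n2
[10] read 'b'  n2⇒n3
[11] read 'a'  n3⇒n4
[12] read 'a'  n4⇒n5  ** P0@[8:12]
[13] read 'b'  n5⇒n3 (fail-walked)
[14] read 'a'  n3⇒n4
[15] read 'c'  n4⇒n0 (fail-walked)
[16] read 'a'  n0⇒n1
[17] read 'a'  n1⇒n2
[18] read 'a'  n2⇒n2 (fail-walked)
[19] read 'b'  n2⇒n3
[20] read 'a'  n3⇒n4
[21] read 'a'  n4⇒n5  ** P0@[17:21]
[22] read 'b'  n5⇒n3 (fail-walked)
[23] read 'a'  n3⇒n4
[24] read 'a'  n4⇒n5  ** P0@[20:24]
[25] read 'a'  n5⇒n2 (fail-walked)
[26] read 'b'  n2⇒n3

Matches: [[3,1],[12,0],[21,0],[24,0]]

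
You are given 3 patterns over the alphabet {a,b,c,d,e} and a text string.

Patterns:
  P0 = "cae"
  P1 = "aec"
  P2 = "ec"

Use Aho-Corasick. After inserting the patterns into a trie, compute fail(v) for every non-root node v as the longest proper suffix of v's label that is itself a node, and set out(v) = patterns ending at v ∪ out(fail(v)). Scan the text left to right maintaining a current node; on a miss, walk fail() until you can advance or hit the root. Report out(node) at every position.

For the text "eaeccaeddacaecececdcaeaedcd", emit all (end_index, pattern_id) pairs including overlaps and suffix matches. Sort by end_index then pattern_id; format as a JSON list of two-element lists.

Build:
Trie (insert patterns):
  n0 'ε': a→4 c→1 e→7
  n1 'c': a→2
  n2 'ca': e→3
  n3 'cae': ·  ←P0
  n4 'a': e→5
  n5 'ae': c→6
  n6 'aec': ·  ←P1
  n7 'e': c→8
  n8 'ec': ·  ←P2

BFS fail/out derivation:
  fail(1) 'c': from fail(0)=0 chase 'c': 0 ⇒ 0;  out=∅∪out(0)=∅
  fail(4) 'a': from fail(0)=0 chase 'a': 0 ⇒ 0;  out=∅∪out(0)=∅
  fail(7) 'e': from fail(0)=0 chase 'e': 0 ⇒ 0;  out=∅∪out(0)=∅
  fail(2) 'ca': from fail(1)=0 chase 'a': 0 ⇒ 4;  out=∅∪out(4)=∅
  fail(5) 'ae': from fail(4)=0 chase 'e': 0 ⇒ 7;  out=∅∪out(7)=∅
  fail(8) 'ec': from fail(7)=0 chase 'c': 0 ⇒ 1;  out={2}∪out(1)={2}
  fail(3) 'cae': from fail(2)=4 chase 'e': 4 ⇒ 5;  out={0}∪out(5)={0}
  fail(6) 'aec': from fail(5)=7 chase 'c': 7 ⇒ 8;  out={1}∪out(8)={1,2}

Run:
i=0 'e': node 0→7
i=1 'a': node 7→4 (fail-walked)
i=2 'e': node 4→5
i=3 'c': node 5→6  → match P1@[1:3],P2@[2:3]
i=4 'c': node 6→1 (fail-walked)
i=5 'a': node 1→2
i=6 'e': node 2→3  → match P0@[4:6]
i=7 'd': node 3→0 (fail-walked)
i=8 'd': node 0→0
i=9 'a': node 0→4
i=10 'c': node 4→1 (fail-walked)
i=11 'a': node 1→2
i=12 'e': node 2→3  → match P0@[10:12]
i=13 'c': node 3→6 (fail-walked)  → match P1@[11:13],P2@[12:13]
i=14 'e': node 6→7 (fail-walked)
i=15 'c': node 7→8  → match P2@[14:15]
i=16 'e': node 8→7 (fail-walked)
i=17 'c': node 7→8  → match P2@[16:17]
i=18 'd': node 8→0 (fail-walked)
i=19 'c': node 0→1
i=20 'a': node 1→2
i=21 'e': node 2→3  → match P0@[19:21]
i=22 'a': node 3→4 (fail-walked)
i=23 'e': node 4→5
i=24 'd': node 5→0 (fail-walked)
i=25 'c': node 0→1
i=26 'd': node 1→0 (fail-walked)

Matches: [[3,1],[3,2],[6,0],[12,0],[13,1],[13,2],[15,2],[17,2],[21,0]]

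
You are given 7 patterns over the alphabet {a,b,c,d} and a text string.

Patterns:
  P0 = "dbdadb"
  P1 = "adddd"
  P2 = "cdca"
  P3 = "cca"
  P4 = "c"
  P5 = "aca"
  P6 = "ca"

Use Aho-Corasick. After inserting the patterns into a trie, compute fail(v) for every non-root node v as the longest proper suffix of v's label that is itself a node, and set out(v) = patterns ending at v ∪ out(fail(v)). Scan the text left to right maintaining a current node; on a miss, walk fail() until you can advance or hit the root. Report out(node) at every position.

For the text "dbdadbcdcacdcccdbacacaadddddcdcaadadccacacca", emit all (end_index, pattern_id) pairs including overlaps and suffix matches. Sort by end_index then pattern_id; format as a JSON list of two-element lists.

Construct AC machine:
Trie nodes:
  0='ε' goto a→7 c→12 d→1
  1='d' goto b→2
  2='db' goto d→3
  3='dbd' goto a→4
  4='dbda' goto d→5
  5='dbdad' goto b→6
  6='dbdadb' goto ·  ←P0
  7='a' goto c→18 d→8
  8='ad' goto d→9
  9='add' goto d→10
  10='addd' goto d→11
  11='adddd' goto ·  ←P1
  12='c' goto a→20 c→16 d→13  ←P4
  13='cd' goto c→14
  14='cdc' goto a→15
  15='cdca' goto ·  ←P2
  16='cc' goto a→17
  17='cca' goto ·  ←P3
  18='ac' goto a→19
  19='aca' goto ·  ←P5
  20='ca' goto ·  ←P6

Failure links (BFS by depth):
  fail(1) 'd': from fail(0)=0 chase 'd': 0 ⇒ 0;  out=∅∪out(0)=∅
  fail(7) 'a': from fail(0)=0 chase 'a': 0 ⇒ 0;  out=∅∪out(0)=∅
  fail(12) 'c': from fail(0)=0 chase 'c': 0 ⇒ 0;  out={4}∪out(0)={4}
  fail(2) 'db': from fail(1)=0 chase 'b': 0 ⇒ 0;  out=∅∪out(0)=∅
  fail(8) 'ad': from fail(7)=0 chase 'd': 0 ⇒ 1;  out=∅∪out(1)=∅
  fail(13) 'cd': from fail(12)=0 chase 'd': 0 ⇒ 1;  out=∅∪out(1)=∅
  fail(16) 'cc': from fail(12)=0 chase 'c': 0 ⇒ 12;  out=∅∪out(12)={4}
  fail(18) 'ac': from fail(7)=0 chase 'c': 0 ⇒ 12;  out=∅∪out(12)={4}
  fail(20) 'ca': from fail(12)=0 chase 'a': 0 ⇒ 7;  out={6}∪out(7)={6}
  fail(3) 'dbd': from fail(2)=0 chase 'd': 0 ⇒ 1;  out=∅∪out(1)=∅
  fail(9) 'add': from fail(8)=1 chase 'd': 1→0 ⇒ 1;  out=∅∪out(1)=∅
  fail(14) 'cdc': from fail(13)=1 chase 'c': 1→0 ⇒ 12;  out=∅∪out(12)={4}
  fail(17) 'cca': from fail(16)=12 chase 'a': 12 ⇒ 20;  out={3}∪out(20)={3,6}
  fail(19) 'aca': from fail(18)=12 chase 'a': 12 ⇒ 20;  out={5}∪out(20)={5,6}
  fail(4) 'dbda': from fail(3)=1 chase 'a': 1→0 ⇒ 7;  out=∅∪out(7)=∅
  fail(10) 'addd': from fail(9)=1 chase 'd': 1→0 ⇒ 1;  out=∅∪out(1)=∅
  fail(15) 'cdca': from fail(14)=12 chase 'a': 12 ⇒ 20;  out={2}∪out(20)={2,6}
  fail(5) 'dbdad': from fail(4)=7 chase 'd': 7 ⇒ 8;  out=∅∪out(8)=∅
  fail(11) 'adddd': from fail(10)=1 chase 'd': 1→0 ⇒ 1;  out={1}∪out(1)={1}
  fail(6) 'dbdadb': from fail(5)=8 chase 'b': 8→1 ⇒ 2;  out={0}∪out(2)={0}

Text stream:
[0] read 'd'  n0⇒n1
[1] read 'b'  n1⇒n2
[2] read 'd'  n2⇒n3
[3] read 'a'  n3⇒n4
[4] read 'd'  n4⇒n5
[5] read 'b'  n5⇒n6  → match P0@[0:5]
[6] read 'c'  n6⇒n12 (fail-walked)  → match P4@[6:6]
[7] read 'd'  n12⇒n13
[8] read 'c'  n13⇒n14  → match P4@[8:8]
[9] read 'a'  n14⇒n15  → match P2@[6:9],P6@[8:9]
[10] read 'c'  n15⇒n18 (fail-walked)  → match P4@[10:10]
[11] read 'd'  n18⇒n13 (fail-walked)
[12] read 'c'  n13⇒n14  → match P4@[12:12]
[13] read 'c'  n14⇒n16 (fail-walked)  → match P4@[13:13]
[14] read 'c'  n16⇒n16 (fail-walked)  → match P4@[14:14]
[15] read 'd'  n16⇒n13 (fail-walked)
[16] read 'b'  n13⇒n2 (fail-walked)
[17] read 'a'  n2⇒n7 (fail-walked)
[18] read 'c'  n7⇒n18  → match P4@[18:18]
[19] read 'a'  n18⇒n19  → match P5@[17:19],P6@[18:19]
[20] read 'c'  n19⇒n18 (fail-walked)  → match P4@[20:20]
[21] read 'a'  n18⇒n19  → match P5@[19:21],P6@[20:21]
[22] read 'a'  n19⇒n7 (fail-walked)
[23] read 'd'  n7⇒n8
[24] read 'd'  n8⇒n9
[25] read 'd'  n9⇒n10
[26] read 'd'  n10⇒n11  → match P1@[22:26]
[27] read 'd'  n11⇒n1 (fail-walked)
[28] read 'c'  n1⇒n12 (fail-walked)  → match P4@[28:28]
[29] read 'd'  n12⇒n13
[30] read 'c'  n13⇒n14  → match P4@[30:30]
[31] read 'a'  n14⇒n15  → match P2@[28:31],P6@[30:31]
[32] read 'a'  n15⇒n7 (fail-walked)
[33] read 'd'  n7⇒n8
[34] read 'a'  n8⇒n7 (fail-walked)
[35] read 'd'  n7⇒n8
[36] read 'c'  n8⇒n12 (fail-walked)  → match P4@[36:36]
[37] read 'c'  n12⇒n16  → match P4@[37:37]
[38] read 'a'  n16⇒n17  → match P3@[36:38],P6@[37:38]
[39] read 'c'  n17⇒n18 (fail-walked)  → match P4@[39:39]
[40] read 'a'  n18⇒n19  → match P5@[38:40],P6@[39:40]
[41] read 'c'  n19⇒n18 (fail-walked)  → match P4@[41:41]
[42] read 'c'  n18⇒n16 (fail-walked)  → match P4@[42:42]
[43] read 'a'  n16⇒n17  → match P3@[41:43],P6@[42:43]

Result: [[5,0],[6,4],[8,4],[9,2],[9,6],[10,4],[12,4],[13,4],[14,4],[18,4],[19,5],[19,6],[20,4],[21,5],[21,6],[26,1],[28,4],[30,4],[31,2],[31,6],[36,4],[37,4],[38,3],[38,6],[39,4],[40,5],[40,6],[41,4],[42,4],[43,3],[43,6]]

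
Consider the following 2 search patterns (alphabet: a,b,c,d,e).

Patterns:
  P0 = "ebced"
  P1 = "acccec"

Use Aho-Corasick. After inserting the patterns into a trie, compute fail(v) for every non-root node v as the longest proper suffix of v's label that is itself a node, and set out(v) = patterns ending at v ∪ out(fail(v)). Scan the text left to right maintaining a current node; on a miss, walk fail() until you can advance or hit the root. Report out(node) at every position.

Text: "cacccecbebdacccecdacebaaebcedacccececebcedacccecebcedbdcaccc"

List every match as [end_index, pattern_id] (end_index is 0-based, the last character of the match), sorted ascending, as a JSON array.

Construct AC machine:
Trie nodes:
  0='ε' goto a→6 e→1
  1='e' goto b→2
  2='eb' goto c→3
  3='ebc' goto e→4
  4='ebce' goto d→5
  5='ebced' goto ·  [P0 ends]
  6='a' goto c→7
  7='ac' goto c→8
  8='acc' goto c→9
  9='accc' goto e→10
  10='accce' goto c→11
  11='acccec' goto ·  [P1 ends]

BFS fail/out derivation:
  n1('e'): parent n0 fail=0; on 'e' 0 → fail=0;  out ∅∪∅=∅
  n6('a'): parent n0 fail=0; on 'a' 0 → fail=0;  out ∅∪∅=∅
  n2('eb'): parent n1 fail=0; on 'b' 0 → fail=0;  out ∅∪∅=∅
  n7('ac'): parent n6 fail=0; on 'c' 0 → fail=0;  out ∅∪∅=∅
  n3('ebc'): parent n2 fail=0; on 'c' 0 → fail=0;  out ∅∪∅=∅
  n8('acc'): parent n7 fail=0; on 'c' 0 → fail=0;  out ∅∪∅=∅
  n4('ebce'): parent n3 fail=0; on 'e' 0 → fail=1;  out ∅∪∅=∅
  n9('accc'): parent n8 fail=0; on 'c' 0 → fail=0;  out ∅∪∅=∅
  n5('ebced'): parent n4 fail=1; on 'd' 1→0 → fail=0;  out {0}∪∅={0}
  n10('accce'): parent n9 fail=0; on 'e' 0 → fail=1;  out ∅∪∅=∅
  n11('acccec'): parent n10 fail=1; on 'c' 1→0 → fail=0;  out {1}∪∅={1}

Run:
[0] read 'c'  n0⇒n0
[1] read 'a'  n0⇒n6
[2] read 'c'  n6⇒n7
[3] read 'c'  n7⇒n8
[4] read 'c'  n8⇒n9
[5] read 'e'  n9⇒n10
[6] read 'c'  n10⇒n11  emit P1@[1:6]
[7] read 'b'  n11⇒n0 ·f
[8] read 'e'  n0⇒n1
[9] read 'b'  n1⇒n2
[10] read 'd'  n2⇒n0 ·f
[11] read 'a'  n0⇒n6
[12] read 'c'  n6⇒n7
[13] read 'c'  n7⇒n8
[14] read 'c'  n8⇒n9
[15] read 'e'  n9⇒n10
[16] read 'c'  n10⇒n11  emit P1@[11:16]
[17] read 'd'  n11⇒n0 ·f
[18] read 'a'  n0⇒n6
[19] read 'c'  n6⇒n7
[20] read 'e'  n7⇒n1 ·f
[21] read 'b'  n1⇒n2
[22] read 'a'  n2⇒n6 ·f
[23] read 'a'  n6⇒n6 ·f
[24] read 'e'  n6⇒n1 ·f
[25] read 'b'  n1⇒n2
[26] read 'c'  n2⇒n3
[27] read 'e'  n3⇒n4
[28] read 'd'  n4⇒n5  emit P0@[24:28]
[29] read 'a'  n5⇒n6 ·f
[30] read 'c'  n6⇒n7
[31] read 'c'  n7⇒n8
[32] read 'c'  n8⇒n9
[33] read 'e'  n9⇒n10
[34] read 'c'  n10⇒n11  emit P1@[29:34]
[35] read 'e'  n11⇒n1 ·f
[36] read 'c'  n1⇒n0 ·f
[37] read 'e'  n0⇒n1
[38] read 'b'  n1⇒n2
[39] read 'c'  n2⇒n3
[40] read 'e'  n3⇒n4
[41] read 'd'  n4⇒n5  emit P0@[37:41]
[42] read 'a'  n5⇒n6 ·f
[43] read 'c'  n6⇒n7
[44] read 'c'  n7⇒n8
[45] read 'c'  n8⇒n9
[46] read 'e'  n9⇒n10
[47] read 'c'  n10⇒n11  emit P1@[42:47]
[48] read 'e'  n11⇒n1 ·f
[49] read 'b'  n1⇒n2
[50] read 'c'  n2⇒n3
[51] read 'e'  n3⇒n4
[52] read 'd'  n4⇒n5  emit P0@[48:52]
[53] read 'b'  n5⇒n0 ·f
[54] read 'd'  n0⇒n0
[55] read 'c'  n0⇒n0
[56] read 'a'  n0⇒n6
[57] read 'c'  n6⇒n7
[58] read 'c'  n7⇒n8
[59] read 'c'  n8⇒n9

All matches (sorted): [[6,1],[16,1],[28,0],[34,1],[41,0],[47,1],[52,0]]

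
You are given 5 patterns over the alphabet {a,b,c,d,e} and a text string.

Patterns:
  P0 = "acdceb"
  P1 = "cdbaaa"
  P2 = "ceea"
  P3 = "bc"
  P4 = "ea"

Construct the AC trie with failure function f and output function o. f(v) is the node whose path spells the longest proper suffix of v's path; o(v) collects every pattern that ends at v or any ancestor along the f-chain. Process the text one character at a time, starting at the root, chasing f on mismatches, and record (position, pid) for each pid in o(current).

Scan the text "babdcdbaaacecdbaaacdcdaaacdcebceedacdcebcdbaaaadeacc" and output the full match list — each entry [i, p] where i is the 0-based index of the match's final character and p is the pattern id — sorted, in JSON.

Construct AC machine:
Trie (insert patterns):
  n0 'ε': a→1 b→16 c→7 e→18
  n1 'a': c→2
  n2 'ac': d→3
  n3 'acd': c→4
  n4 'acdc': e→5
  n5 'acdce': b→6
  n6 'acdceb': ·  ←P0
  n7 'c': d→8 e→13
  n8 'cd': b→9
  n9 'cdb': a→10
  n10 'cdba': a→11
  n11 'cdbaa': a→12
  n12 'cdbaaa': ·  ←P1
  n13 'ce': e→14
  n14 'cee': a→15
  n15 'ceea': ·  ←P2
  n16 'b': c→17
  n17 'bc': ·  ←P3
  n18 'e': a→19
  n19 'ea': ·  ←P4

Failure links (BFS by depth):
  fail(1) 'a': from fail(0)=0 chase 'a': 0 ⇒ 0;  out=∅∪out(0)=∅
  fail(7) 'c': from fail(0)=0 chase 'c': 0 ⇒ 0;  out=∅∪out(0)=∅
  fail(16) 'b': from fail(0)=0 chase 'b': 0 ⇒ 0;  out=∅∪out(0)=∅
  fail(18) 'e': from fail(0)=0 chase 'e': 0 ⇒ 0;  out=∅∪out(0)=∅
  fail(2) 'ac': from fail(1)=0 chase 'c': 0 ⇒ 7;  out=∅∪out(7)=∅
  fail(8) 'cd': from fail(7)=0 chase 'd': 0 ⇒ 0;  out=∅∪out(0)=∅
  fail(13) 'ce': from fail(7)=0 chase 'e': 0 ⇒ 18;  out=∅∪out(18)=∅
  fail(17) 'bc': from fail(16)=0 chase 'c': 0 ⇒ 7;  out={3}∪out(7)={3}
  fail(19) 'ea': from fail(18)=0 chase 'a': 0 ⇒ 1;  out={4}∪out(1)={4}
  fail(3) 'acd': from fail(2)=7 chase 'd': 7 ⇒ 8;  out=∅∪out(8)=∅
  fail(9) 'cdb': from fail(8)=0 chase 'b': 0 ⇒ 16;  out=∅∪out(16)=∅
  fail(14) 'cee': from fail(13)=18 chase 'e': 18→0 ⇒ 18;  out=∅∪out(18)=∅
  fail(4) 'acdc': from fail(3)=8 chase 'c': 8→0 ⇒ 7;  out=∅∪out(7)=∅
  fail(10) 'cdba': from fail(9)=16 chase 'a': 16→0 ⇒ 1;  out=∅∪out(1)=∅
  fail(15) 'ceea': from fail(14)=18 chase 'a': 18 ⇒ 19;  out={2}∪out(19)={2,4}
  fail(5) 'acdce': from fail(4)=7 chase 'e': 7 ⇒ 13;  out=∅∪out(13)=∅
  fail(11) 'cdbaa': from fail(10)=1 chase 'a': 1→0 ⇒ 1;  out=∅∪out(1)=∅
  fail(6) 'acdceb': from fail(5)=13 chase 'b': 13→18→0 ⇒ 16;  out={0}∪out(16)={0}
  fail(12) 'cdbaaa': from fail(11)=1 chase 'a': 1→0 ⇒ 1;  out={1}∪out(1)={1}

Text stream:
[0] read 'b'  n0⇒n16
[1] read 'a'  n16⇒n1 (fail-walked)
[2] read 'b'  n1⇒n16 (fail-walked)
[3] read 'd'  n16⇒n0 (fail-walked)
[4] read 'c'  n0⇒n7
[5] read 'd'  n7⇒n8
[6] read 'b'  n8⇒n9
[7] read 'a'  n9⇒n10
[8] read 'a'  n10⇒n11
[9] read 'a'  n11⇒n12  ** P1@[4:9]
[10] read 'c'  n12⇒n2 (fail-walked)
[11] read 'e'  n2⇒n13 (fail-walked)
[12] read 'c'  n13⇒n7 (fail-walked)
[13] read 'd'  n7⇒n8
[14] read 'b'  n8⇒n9
[15] read 'a'  n9⇒n10
[16] read 'a'  n10⇒n11
[17] read 'a'  n11⇒n12  ** P1@[12:17]
[18] read 'c'  n12⇒n2 (fail-walked)
[19] read 'd'  n2⇒n3
[20] read 'c'  n3⇒n4
[21] read 'd'  n4⇒n8 (fail-walked)
[22] read 'a'  n8⇒n1 (fail-walked)
[23] read 'a'  n1⇒n1 (fail-walked)
[24] read 'a'  n1⇒n1 (fail-walked)
[25] read 'c'  n1⇒n2
[26] read 'd'  n2⇒n3
[27] read 'c'  n3⇒n4
[28] read 'e'  n4⇒n5
[29] read 'b'  n5⇒n6  ** P0@[24:29]
[30] read 'c'  n6⇒n17 (fail-walked)  ** P3@[29:30]
[31] read 'e'  n17⇒n13 (fail-walked)
[32] read 'e'  n13⇒n14
[33] read 'd'  n14⇒n0 (fail-walked)
[34] read 'a'  n0⇒n1
[35] read 'c'  n1⇒n2
[36] read 'd'  n2⇒n3
[37] read 'c'  n3⇒n4
[38] read 'e'  n4⇒n5
[39] read 'b'  n5⇒n6  ** P0@[34:39]
[40] read 'c'  n6⇒n17 (fail-walked)  ** P3@[39:40]
[41] read 'd'  n17⇒n8 (fail-walked)
[42] read 'b'  n8⇒n9
[43] read 'a'  n9⇒n10
[44] read 'a'  n10⇒n11
[45] read 'a'  n11⇒n12  ** P1@[40:45]
[46] read 'a'  n12⇒n1 (fail-walked)
[47] read 'd'  n1⇒n0 (fail-walked)
[48] read 'e'  n0⇒n18
[49] read 'a'  n18⇒n19  ** P4@[48:49]
[50] read 'c'  n19⇒n2 (fail-walked)
[51] read 'c'  n2⇒n7 (fail-walked)

Result: [[9,1],[17,1],[29,0],[30,3],[39,0],[40,3],[45,1],[49,4]]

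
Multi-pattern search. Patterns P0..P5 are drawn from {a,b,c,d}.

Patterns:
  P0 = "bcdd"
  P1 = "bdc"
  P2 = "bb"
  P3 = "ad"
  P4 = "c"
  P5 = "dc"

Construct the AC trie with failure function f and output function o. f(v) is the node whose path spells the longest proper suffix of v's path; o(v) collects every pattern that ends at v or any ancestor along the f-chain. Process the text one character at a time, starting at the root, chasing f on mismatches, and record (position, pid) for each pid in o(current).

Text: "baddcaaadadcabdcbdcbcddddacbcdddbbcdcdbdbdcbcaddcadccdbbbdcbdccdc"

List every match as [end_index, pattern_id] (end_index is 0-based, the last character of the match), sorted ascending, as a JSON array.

Construct AC machine:
Trie nodes:
  n0 'ε': a→8 b→1 c→10 d→11
  n1 'b': b→7 c→2 d→5
  n2 'bc': d→3
  n3 'bcd': d→4
  n4 'bcdd': ·  [P0 ends]
  n5 'bd': c→6
  n6 'bdc': ·  [P1 ends]
  n7 'bb': ·  [P2 ends]
  n8 'a': d→9
  n9 'ad': ·  [P3 ends]
  n10 'c': ·  [P4 ends]
  n11 'd': c→12
  n12 'dc': ·  [P5 ends]

Failure links (BFS by depth):
  fail(1) 'b': from fail(0)=0 chase 'b': 0 ⇒ 0;  out=∅∪out(0)=∅
  fail(8) 'a': from fail(0)=0 chase 'a': 0 ⇒ 0;  out=∅∪out(0)=∅
  fail(10) 'c': from fail(0)=0 chase 'c': 0 ⇒ 0;  out={4}∪out(0)={4}
  fail(11) 'd': from fail(0)=0 chase 'd': 0 ⇒ 0;  out=∅∪out(0)=∅
  fail(2) 'bc': from fail(1)=0 chase 'c': 0 ⇒ 10;  out=∅∪out(10)={4}
  fail(5) 'bd': from fail(1)=0 chase 'd': 0 ⇒ 11;  out=∅∪out(11)=∅
  fail(7) 'bb': from fail(1)=0 chase 'b': 0 ⇒ 1;  out={2}∪out(1)={2}
  fail(9) 'ad': from fail(8)=0 chase 'd': 0 ⇒ 11;  out={3}∪out(11)={3}
  fail(12) 'dc': from fail(11)=0 chase 'c': 0 ⇒ 10;  out={5}∪out(10)={4,5}
  fail(3) 'bcd': from fail(2)=10 chase 'd': 10→0 ⇒ 11;  out=∅∪out(11)=∅
  fail(6) 'bdc': from fail(5)=11 chase 'c': 11 ⇒ 12;  out={1}∪out(12)={1,4,5}
  fail(4) 'bcdd': from fail(3)=11 chase 'd': 11→0 ⇒ 11;  out={0}∪out(11)={0}

Run:
pos 0 'b': at 1
pos 1 'a': at 8 ·f
pos 2 'd': at 9  emit P3@[1:2]
pos 3 'd': at 11 ·f
pos 4 'c': at 12  emit P4@[4:4],P5@[3:4]
pos 5 'a': at 8 ·f
pos 6 'a': at 8 ·f
pos 7 'a': at 8 ·f
pos 8 'd': at 9  emit P3@[7:8]
pos 9 'a': at 8 ·f
pos 10 'd': at 9  emit P3@[9:10]
pos 11 'c': at 12 ·f  emit P4@[11:11],P5@[10:11]
pos 12 'a': at 8 ·f
pos 13 'b': at 1 ·f
pos 14 'd': at 5
pos 15 'c': at 6  emit P1@[13:15],P4@[15:15],P5@[14:15]
pos 16 'b': at 1 ·f
pos 17 'd': at 5
pos 18 'c': at 6  emit P1@[16:18],P4@[18:18],P5@[17:18]
pos 19 'b': at 1 ·f
pos 20 'c': at 2  emit P4@[20:20]
pos 21 'd': at 3
pos 22 'd': at 4  emit P0@[19:22]
pos 23 'd': at 11 ·f
pos 24 'd': at 11 ·f
pos 25 'a': at 8 ·f
pos 26 'c': at 10 ·f  emit P4@[26:26]
pos 27 'b': at 1 ·f
pos 28 'c': at 2  emit P4@[28:28]
pos 29 'd': at 3
pos 30 'd': at 4  emit P0@[27:30]
pos 31 'd': at 11 ·f
pos 32 'b': at 1 ·f
pos 33 'b': at 7  emit P2@[32:33]
pos 34 'c': at 2 ·f  emit P4@[34:34]
pos 35 'd': at 3
pos 36 'c': at 12 ·f  emit P4@[36:36],P5@[35:36]
pos 37 'd': at 11 ·f
pos 38 'b': at 1 ·f
pos 39 'd': at 5
pos 40 'b': at 1 ·f
pos 41 'd': at 5
pos 42 'c': at 6  emit P1@[40:42],P4@[42:42],P5@[41:42]
pos 43 'b': at 1 ·f
pos 44 'c': at 2  emit P4@[44:44]
pos 45 'a': at 8 ·f
pos 46 'd': at 9  emit P3@[45:46]
pos 47 'd': at 11 ·f
pos 48 'c': at 12  emit P4@[48:48],P5@[47:48]
pos 49 'a': at 8 ·f
pos 50 'd': at 9  emit P3@[49:50]
pos 51 'c': at 12 ·f  emit P4@[51:51],P5@[50:51]
pos 52 'c': at 10 ·f  emit P4@[52:52]
pos 53 'd': at 11 ·f
pos 54 'b': at 1 ·f
pos 55 'b': at 7  emit P2@[54:55]
pos 56 'b': at 7 ·f  emit P2@[55:56]
pos 57 'd': at 5 ·f
pos 58 'c': at 6  emit P1@[56:58],P4@[58:58],P5@[57:58]
pos 59 'b': at 1 ·f
pos 60 'd': at 5
pos 61 'c': at 6  emit P1@[59:61],P4@[61:61],P5@[60:61]
pos 62 'c': at 10 ·f  emit P4@[62:62]
pos 63 'd': at 11 ·f
pos 64 'c': at 12  emit P4@[64:64],P5@[63:64]

Result: [[2,3],[4,4],[4,5],[8,3],[10,3],[11,4],[11,5],[15,1],[15,4],[15,5],[18,1],[18,4],[18,5],[20,4],[22,0],[26,4],[28,4],[30,0],[33,2],[34,4],[36,4],[36,5],[42,1],[42,4],[42,5],[44,4],[46,3],[48,4],[48,5],[50,3],[51,4],[51,5],[52,4],[55,2],[56,2],[58,1],[58,4],[58,5],[61,1],[61,4],[61,5],[62,4],[64,4],[64,5]]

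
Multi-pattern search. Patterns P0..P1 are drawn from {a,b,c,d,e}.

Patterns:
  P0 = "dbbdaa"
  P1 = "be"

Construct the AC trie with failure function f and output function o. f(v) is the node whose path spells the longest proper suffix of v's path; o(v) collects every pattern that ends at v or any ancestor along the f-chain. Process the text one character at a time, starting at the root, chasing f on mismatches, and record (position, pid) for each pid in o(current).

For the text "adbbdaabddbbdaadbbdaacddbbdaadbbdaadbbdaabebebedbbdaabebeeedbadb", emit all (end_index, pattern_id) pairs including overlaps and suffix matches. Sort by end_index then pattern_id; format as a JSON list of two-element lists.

Construct AC machine:
Trie (insert patterns):
  n0 'ε': b→7 d→1
  n1 'd': b→2
  n2 'db': b→3
  n3 'dbb': d→4
  n4 'dbbd': a→5
  n5 'dbbda': a→6
  n6 'dbbdaa': ·  ←P0
  n7 'b': e→8
  n8 'be': ·  ←P1

BFS fail/out derivation:
  fail(1) 'd': from fail(0)=0 chase 'd': 0 ⇒ 0;  out=∅∪out(0)=∅
  fail(7) 'b': from fail(0)=0 chase 'b': 0 ⇒ 0;  out=∅∪out(0)=∅
  fail(2) 'db': from fail(1)=0 chase 'b': 0 ⇒ 7;  out=∅∪out(7)=∅
  fail(8) 'be': from fail(7)=0 chase 'e': 0 ⇒ 0;  out={1}∪out(0)={1}
  fail(3) 'dbb': from fail(2)=7 chase 'b': 7→0 ⇒ 7;  out=∅∪out(7)=∅
  fail(4) 'dbbd': from fail(3)=7 chase 'd': 7→0 ⇒ 1;  out=∅∪out(1)=∅
  fail(5) 'dbbda': from fail(4)=1 chase 'a': 1→0 ⇒ 0;  out=∅∪out(0)=∅
  fail(6) 'dbbdaa': from fail(5)=0 chase 'a': 0 ⇒ 0;  out={0}∪out(0)={0}

Run:
i=0 'a': node 0→0
i=1 'd': node 0→1
i=2 'b': node 1→2
i=3 'b': node 2→3
i=4 'd': node 3→4
i=5 'a': node 4→5
i=6 'a': node 5→6  → match P0@[1:6]
i=7 'b': node 6→7 ·f
i=8 'd': node 7→1 ·f
i=9 'd': node 1→1 ·f
i=10 'b': node 1→2
i=11 'b': node 2→3
i=12 'd': node 3→4
i=13 'a': node 4→5
i=14 'a': node 5→6  → match P0@[9:14]
i=15 'd': node 6→1 ·f
i=16 'b': node 1→2
i=17 'b': node 2→3
i=18 'd': node 3→4
i=19 'a': node 4→5
i=20 'a': node 5→6  → match P0@[15:20]
i=21 'c': node 6→0 ·f
i=22 'd': node 0→1
i=23 'd': node 1→1 ·f
i=24 'b': node 1→2
i=25 'b': node 2→3
i=26 'd': node 3→4
i=27 'a': node 4→5
i=28 'a': node 5→6  → match P0@[23:28]
i=29 'd': node 6→1 ·f
i=30 'b': node 1→2
i=31 'b': node 2→3
i=32 'd': node 3→4
i=33 'a': node 4→5
i=34 'a': node 5→6  → match P0@[29:34]
i=35 'd': node 6→1 ·f
i=36 'b': node 1→2
i=37 'b': node 2→3
i=38 'd': node 3→4
i=39 'a': node 4→5
i=40 'a': node 5→6  → match P0@[35:40]
i=41 'b': node 6→7 ·f
i=42 'e': node 7→8  → match P1@[41:42]
i=43 'b': node 8→7 ·f
i=44 'e': node 7→8  → match P1@[43:44]
i=45 'b': node 8→7 ·f
i=46 'e': node 7→8  → match P1@[45:46]
i=47 'd': node 8→1 ·f
i=48 'b': node 1→2
i=49 'b': node 2→3
i=50 'd': node 3→4
i=51 'a': node 4→5
i=52 'a': node 5→6  → match P0@[47:52]
i=53 'b': node 6→7 ·f
i=54 'e': node 7→8  → match P1@[53:54]
i=55 'b': node 8→7 ·f
i=56 'e': node 7→8  → match P1@[55:56]
i=57 'e': node 8→0 ·f
i=58 'e': node 0→0
i=59 'd': node 0→1
i=60 'b': node 1→2
i=61 'a': node 2→0 ·f
i=62 'd': node 0→1
i=63 'b': node 1→2

Matches: [[6,0],[14,0],[20,0],[28,0],[34,0],[40,0],[42,1],[44,1],[46,1],[52,0],[54,1],[56,1]]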